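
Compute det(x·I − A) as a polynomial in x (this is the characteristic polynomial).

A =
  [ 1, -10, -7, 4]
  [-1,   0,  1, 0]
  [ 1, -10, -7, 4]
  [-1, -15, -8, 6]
x^4

Expanding det(x·I − A) (e.g. by cofactor expansion or by noting that A is similar to its Jordan form J, which has the same characteristic polynomial as A) gives
  χ_A(x) = x^4
which factors as x^4. The eigenvalues (with algebraic multiplicities) are λ = 0 with multiplicity 4.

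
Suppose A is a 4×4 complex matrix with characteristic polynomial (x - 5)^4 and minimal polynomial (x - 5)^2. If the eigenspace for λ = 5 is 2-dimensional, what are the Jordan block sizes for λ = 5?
Block sizes for λ = 5: [2, 2]

Step 1 — from the characteristic polynomial, algebraic multiplicity of λ = 5 is 4. From dim ker(A − (5)·I) = 2, there are exactly 2 Jordan blocks for λ = 5.
Step 2 — from the minimal polynomial, the factor (x − 5)^2 tells us the largest block for λ = 5 has size 2.
Step 3 — with total size 4, 2 blocks, and largest block 2, the block sizes (in nonincreasing order) are [2, 2].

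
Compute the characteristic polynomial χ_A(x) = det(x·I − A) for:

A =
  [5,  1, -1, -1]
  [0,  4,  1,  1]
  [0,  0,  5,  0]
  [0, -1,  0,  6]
x^4 - 20*x^3 + 150*x^2 - 500*x + 625

Expanding det(x·I − A) (e.g. by cofactor expansion or by noting that A is similar to its Jordan form J, which has the same characteristic polynomial as A) gives
  χ_A(x) = x^4 - 20*x^3 + 150*x^2 - 500*x + 625
which factors as (x - 5)^4. The eigenvalues (with algebraic multiplicities) are λ = 5 with multiplicity 4.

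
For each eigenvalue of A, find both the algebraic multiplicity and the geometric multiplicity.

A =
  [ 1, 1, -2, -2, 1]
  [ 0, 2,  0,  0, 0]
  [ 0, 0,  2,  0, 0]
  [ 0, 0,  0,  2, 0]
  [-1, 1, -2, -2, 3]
λ = 2: alg = 5, geom = 4

Step 1 — factor the characteristic polynomial to read off the algebraic multiplicities:
  χ_A(x) = (x - 2)^5

Step 2 — compute geometric multiplicities via the rank-nullity identity g(λ) = n − rank(A − λI):
  rank(A − (2)·I) = 1, so dim ker(A − (2)·I) = n − 1 = 4

Summary:
  λ = 2: algebraic multiplicity = 5, geometric multiplicity = 4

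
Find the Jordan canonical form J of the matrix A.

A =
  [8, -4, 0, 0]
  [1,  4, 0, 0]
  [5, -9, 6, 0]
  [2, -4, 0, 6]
J_3(6) ⊕ J_1(6)

The characteristic polynomial is
  det(x·I − A) = x^4 - 24*x^3 + 216*x^2 - 864*x + 1296 = (x - 6)^4

Eigenvalues and multiplicities (the geometric multiplicity of λ is n − rank(A − λI), which equals the number of Jordan blocks for λ):
  λ = 6: algebraic multiplicity = 4, geometric multiplicity = 2

Determining the block sizes for each eigenvalue:
  λ = 6: with am = 4 and gm = 2, the partition is not yet determined (e.g. several partitions of 4 into 2 parts exist). Let N = A − (6)·I. Computing rank(N^1) = 2, rank(N^2) = 1, rank(N^3) = 0; the number of blocks of size ≥ j is rank(N^{j−1}) − rank(N^j), giving [2, 1, 1]. So we have 1 block(s) of size 3, 1 block(s) of size 1 → block sizes [3, 1]

Assembling the blocks gives a Jordan form
J =
  [6, 1, 0, 0]
  [0, 6, 1, 0]
  [0, 0, 6, 0]
  [0, 0, 0, 6]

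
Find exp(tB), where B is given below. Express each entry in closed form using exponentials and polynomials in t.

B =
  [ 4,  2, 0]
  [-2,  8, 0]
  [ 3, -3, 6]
e^{tB} =
  [-2*t*exp(6*t) + exp(6*t), 2*t*exp(6*t), 0]
  [-2*t*exp(6*t), 2*t*exp(6*t) + exp(6*t), 0]
  [3*t*exp(6*t), -3*t*exp(6*t), exp(6*t)]

Strategy: write B = P · J · P⁻¹ where J is a Jordan canonical form, so e^{tB} = P · e^{tJ} · P⁻¹, and e^{tJ} can be computed block-by-block.

B has Jordan form
J =
  [6, 1, 0]
  [0, 6, 0]
  [0, 0, 6]
(up to reordering of blocks).

Per-block formulas:
  For a 2×2 Jordan block J_2(6): exp(t · J_2(6)) = e^(6t)·(I + t·N), where N is the 2×2 nilpotent shift.
  For a 1×1 block at λ = 6: exp(t · [6]) = [e^(6t)].

After assembling e^{tJ} and conjugating by P, we get:

e^{tB} =
  [-2*t*exp(6*t) + exp(6*t), 2*t*exp(6*t), 0]
  [-2*t*exp(6*t), 2*t*exp(6*t) + exp(6*t), 0]
  [3*t*exp(6*t), -3*t*exp(6*t), exp(6*t)]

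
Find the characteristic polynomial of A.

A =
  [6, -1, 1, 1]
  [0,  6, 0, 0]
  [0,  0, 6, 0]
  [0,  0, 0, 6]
x^4 - 24*x^3 + 216*x^2 - 864*x + 1296

Expanding det(x·I − A) (e.g. by cofactor expansion or by noting that A is similar to its Jordan form J, which has the same characteristic polynomial as A) gives
  χ_A(x) = x^4 - 24*x^3 + 216*x^2 - 864*x + 1296
which factors as (x - 6)^4. The eigenvalues (with algebraic multiplicities) are λ = 6 with multiplicity 4.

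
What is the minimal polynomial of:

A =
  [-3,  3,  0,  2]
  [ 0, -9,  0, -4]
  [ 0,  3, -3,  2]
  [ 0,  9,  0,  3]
x^2 + 6*x + 9

The characteristic polynomial is χ_A(x) = (x + 3)^4, so the eigenvalues are known. The minimal polynomial is
  m_A(x) = Π_λ (x − λ)^{k_λ}
where k_λ is the size of the *largest* Jordan block for λ (equivalently, the smallest k with (A − λI)^k v = 0 for every generalised eigenvector v of λ).

  λ = -3: largest Jordan block has size 2, contributing (x + 3)^2

So m_A(x) = (x + 3)^2 = x^2 + 6*x + 9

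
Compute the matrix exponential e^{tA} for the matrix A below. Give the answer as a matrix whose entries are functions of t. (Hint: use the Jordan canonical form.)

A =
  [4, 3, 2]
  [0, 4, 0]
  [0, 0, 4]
e^{tA} =
  [exp(4*t), 3*t*exp(4*t), 2*t*exp(4*t)]
  [0, exp(4*t), 0]
  [0, 0, exp(4*t)]

Strategy: write A = P · J · P⁻¹ where J is a Jordan canonical form, so e^{tA} = P · e^{tJ} · P⁻¹, and e^{tJ} can be computed block-by-block.

A has Jordan form
J =
  [4, 1, 0]
  [0, 4, 0]
  [0, 0, 4]
(up to reordering of blocks).

Per-block formulas:
  For a 1×1 block at λ = 4: exp(t · [4]) = [e^(4t)].
  For a 2×2 Jordan block J_2(4): exp(t · J_2(4)) = e^(4t)·(I + t·N), where N is the 2×2 nilpotent shift.

After assembling e^{tJ} and conjugating by P, we get:

e^{tA} =
  [exp(4*t), 3*t*exp(4*t), 2*t*exp(4*t)]
  [0, exp(4*t), 0]
  [0, 0, exp(4*t)]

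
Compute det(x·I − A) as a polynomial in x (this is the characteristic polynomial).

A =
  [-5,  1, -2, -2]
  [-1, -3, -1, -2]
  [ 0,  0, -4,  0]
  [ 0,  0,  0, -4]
x^4 + 16*x^3 + 96*x^2 + 256*x + 256

Expanding det(x·I − A) (e.g. by cofactor expansion or by noting that A is similar to its Jordan form J, which has the same characteristic polynomial as A) gives
  χ_A(x) = x^4 + 16*x^3 + 96*x^2 + 256*x + 256
which factors as (x + 4)^4. The eigenvalues (with algebraic multiplicities) are λ = -4 with multiplicity 4.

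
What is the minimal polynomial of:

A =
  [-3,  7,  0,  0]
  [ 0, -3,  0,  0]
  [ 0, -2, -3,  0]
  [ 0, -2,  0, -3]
x^2 + 6*x + 9

The characteristic polynomial is χ_A(x) = (x + 3)^4, so the eigenvalues are known. The minimal polynomial is
  m_A(x) = Π_λ (x − λ)^{k_λ}
where k_λ is the size of the *largest* Jordan block for λ (equivalently, the smallest k with (A − λI)^k v = 0 for every generalised eigenvector v of λ).

  λ = -3: largest Jordan block has size 2, contributing (x + 3)^2

So m_A(x) = (x + 3)^2 = x^2 + 6*x + 9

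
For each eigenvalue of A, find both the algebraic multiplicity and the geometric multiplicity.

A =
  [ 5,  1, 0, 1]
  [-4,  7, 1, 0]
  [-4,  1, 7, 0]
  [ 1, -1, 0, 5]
λ = 6: alg = 4, geom = 2

Step 1 — factor the characteristic polynomial to read off the algebraic multiplicities:
  χ_A(x) = (x - 6)^4

Step 2 — compute geometric multiplicities via the rank-nullity identity g(λ) = n − rank(A − λI):
  rank(A − (6)·I) = 2, so dim ker(A − (6)·I) = n − 2 = 2

Summary:
  λ = 6: algebraic multiplicity = 4, geometric multiplicity = 2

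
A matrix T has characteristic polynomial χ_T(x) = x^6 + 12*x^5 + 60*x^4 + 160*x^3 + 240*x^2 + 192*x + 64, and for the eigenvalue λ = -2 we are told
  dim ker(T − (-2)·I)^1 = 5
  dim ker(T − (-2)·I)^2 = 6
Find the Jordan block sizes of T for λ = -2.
Block sizes for λ = -2: [2, 1, 1, 1, 1]

From the dimensions of kernels of powers, the number of Jordan blocks of size at least j is d_j − d_{j−1} where d_j = dim ker(N^j) (with d_0 = 0). Computing the differences gives [5, 1].
The number of blocks of size exactly k is (#blocks of size ≥ k) − (#blocks of size ≥ k + 1), so the partition is: 4 block(s) of size 1, 1 block(s) of size 2.
In nonincreasing order the block sizes are [2, 1, 1, 1, 1].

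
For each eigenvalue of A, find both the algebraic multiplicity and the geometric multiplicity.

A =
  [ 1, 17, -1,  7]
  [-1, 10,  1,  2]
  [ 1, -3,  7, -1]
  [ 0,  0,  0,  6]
λ = 6: alg = 4, geom = 2

Step 1 — factor the characteristic polynomial to read off the algebraic multiplicities:
  χ_A(x) = (x - 6)^4

Step 2 — compute geometric multiplicities via the rank-nullity identity g(λ) = n − rank(A − λI):
  rank(A − (6)·I) = 2, so dim ker(A − (6)·I) = n − 2 = 2

Summary:
  λ = 6: algebraic multiplicity = 4, geometric multiplicity = 2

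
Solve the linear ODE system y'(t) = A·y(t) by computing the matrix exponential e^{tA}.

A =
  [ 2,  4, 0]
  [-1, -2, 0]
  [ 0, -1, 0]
e^{tA} =
  [2*t + 1, 4*t, 0]
  [-t, 1 - 2*t, 0]
  [t^2/2, t^2 - t, 1]

Strategy: write A = P · J · P⁻¹ where J is a Jordan canonical form, so e^{tA} = P · e^{tJ} · P⁻¹, and e^{tJ} can be computed block-by-block.

A has Jordan form
J =
  [0, 1, 0]
  [0, 0, 1]
  [0, 0, 0]
(up to reordering of blocks).

Per-block formulas:
  For a 3×3 Jordan block J_3(0): exp(t · J_3(0)) = e^(0t)·(I + t·N + (t^2/2)·N^2), where N is the 3×3 nilpotent shift.

After assembling e^{tJ} and conjugating by P, we get:

e^{tA} =
  [2*t + 1, 4*t, 0]
  [-t, 1 - 2*t, 0]
  [t^2/2, t^2 - t, 1]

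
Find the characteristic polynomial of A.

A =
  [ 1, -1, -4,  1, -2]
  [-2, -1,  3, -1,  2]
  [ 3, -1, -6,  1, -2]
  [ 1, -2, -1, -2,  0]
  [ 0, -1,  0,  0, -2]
x^5 + 10*x^4 + 40*x^3 + 80*x^2 + 80*x + 32

Expanding det(x·I − A) (e.g. by cofactor expansion or by noting that A is similar to its Jordan form J, which has the same characteristic polynomial as A) gives
  χ_A(x) = x^5 + 10*x^4 + 40*x^3 + 80*x^2 + 80*x + 32
which factors as (x + 2)^5. The eigenvalues (with algebraic multiplicities) are λ = -2 with multiplicity 5.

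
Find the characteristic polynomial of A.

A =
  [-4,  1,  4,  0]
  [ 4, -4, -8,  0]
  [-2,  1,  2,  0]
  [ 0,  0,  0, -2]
x^4 + 8*x^3 + 24*x^2 + 32*x + 16

Expanding det(x·I − A) (e.g. by cofactor expansion or by noting that A is similar to its Jordan form J, which has the same characteristic polynomial as A) gives
  χ_A(x) = x^4 + 8*x^3 + 24*x^2 + 32*x + 16
which factors as (x + 2)^4. The eigenvalues (with algebraic multiplicities) are λ = -2 with multiplicity 4.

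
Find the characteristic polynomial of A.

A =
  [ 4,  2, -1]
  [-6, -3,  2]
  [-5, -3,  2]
x^3 - 3*x^2 + 3*x - 1

Expanding det(x·I − A) (e.g. by cofactor expansion or by noting that A is similar to its Jordan form J, which has the same characteristic polynomial as A) gives
  χ_A(x) = x^3 - 3*x^2 + 3*x - 1
which factors as (x - 1)^3. The eigenvalues (with algebraic multiplicities) are λ = 1 with multiplicity 3.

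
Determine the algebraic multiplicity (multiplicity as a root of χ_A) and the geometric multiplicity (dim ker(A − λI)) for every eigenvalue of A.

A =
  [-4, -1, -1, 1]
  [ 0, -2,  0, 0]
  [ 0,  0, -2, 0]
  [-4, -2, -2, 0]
λ = -2: alg = 4, geom = 3

Step 1 — factor the characteristic polynomial to read off the algebraic multiplicities:
  χ_A(x) = (x + 2)^4

Step 2 — compute geometric multiplicities via the rank-nullity identity g(λ) = n − rank(A − λI):
  rank(A − (-2)·I) = 1, so dim ker(A − (-2)·I) = n − 1 = 3

Summary:
  λ = -2: algebraic multiplicity = 4, geometric multiplicity = 3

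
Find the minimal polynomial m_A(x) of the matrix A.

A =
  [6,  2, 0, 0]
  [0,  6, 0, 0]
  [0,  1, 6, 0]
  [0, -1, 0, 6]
x^2 - 12*x + 36

The characteristic polynomial is χ_A(x) = (x - 6)^4, so the eigenvalues are known. The minimal polynomial is
  m_A(x) = Π_λ (x − λ)^{k_λ}
where k_λ is the size of the *largest* Jordan block for λ (equivalently, the smallest k with (A − λI)^k v = 0 for every generalised eigenvector v of λ).

  λ = 6: largest Jordan block has size 2, contributing (x − 6)^2

So m_A(x) = (x - 6)^2 = x^2 - 12*x + 36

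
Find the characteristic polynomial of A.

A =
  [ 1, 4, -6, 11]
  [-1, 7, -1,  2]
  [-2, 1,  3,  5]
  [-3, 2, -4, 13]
x^4 - 24*x^3 + 216*x^2 - 864*x + 1296

Expanding det(x·I − A) (e.g. by cofactor expansion or by noting that A is similar to its Jordan form J, which has the same characteristic polynomial as A) gives
  χ_A(x) = x^4 - 24*x^3 + 216*x^2 - 864*x + 1296
which factors as (x - 6)^4. The eigenvalues (with algebraic multiplicities) are λ = 6 with multiplicity 4.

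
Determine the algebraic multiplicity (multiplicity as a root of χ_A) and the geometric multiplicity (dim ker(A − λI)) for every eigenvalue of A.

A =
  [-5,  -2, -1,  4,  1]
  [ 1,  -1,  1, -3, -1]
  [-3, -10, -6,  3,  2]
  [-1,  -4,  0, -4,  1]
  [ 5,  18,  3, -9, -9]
λ = -5: alg = 5, geom = 2

Step 1 — factor the characteristic polynomial to read off the algebraic multiplicities:
  χ_A(x) = (x + 5)^5

Step 2 — compute geometric multiplicities via the rank-nullity identity g(λ) = n − rank(A − λI):
  rank(A − (-5)·I) = 3, so dim ker(A − (-5)·I) = n − 3 = 2

Summary:
  λ = -5: algebraic multiplicity = 5, geometric multiplicity = 2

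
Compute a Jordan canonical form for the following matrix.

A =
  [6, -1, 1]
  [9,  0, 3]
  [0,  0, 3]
J_2(3) ⊕ J_1(3)

The characteristic polynomial is
  det(x·I − A) = x^3 - 9*x^2 + 27*x - 27 = (x - 3)^3

Eigenvalues and multiplicities (the geometric multiplicity of λ is n − rank(A − λI), which equals the number of Jordan blocks for λ):
  λ = 3: algebraic multiplicity = 3, geometric multiplicity = 2

Determining the block sizes for each eigenvalue:
  λ = 3: 2 blocks summing to 3 forces exactly one block of size 2 and the rest size 1 → block sizes [2, 1]

Assembling the blocks gives a Jordan form
J =
  [3, 1, 0]
  [0, 3, 0]
  [0, 0, 3]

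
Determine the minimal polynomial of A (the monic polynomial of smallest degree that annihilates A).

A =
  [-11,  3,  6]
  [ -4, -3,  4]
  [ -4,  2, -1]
x^2 + 10*x + 25

The characteristic polynomial is χ_A(x) = (x + 5)^3, so the eigenvalues are known. The minimal polynomial is
  m_A(x) = Π_λ (x − λ)^{k_λ}
where k_λ is the size of the *largest* Jordan block for λ (equivalently, the smallest k with (A − λI)^k v = 0 for every generalised eigenvector v of λ).

  λ = -5: largest Jordan block has size 2, contributing (x + 5)^2

So m_A(x) = (x + 5)^2 = x^2 + 10*x + 25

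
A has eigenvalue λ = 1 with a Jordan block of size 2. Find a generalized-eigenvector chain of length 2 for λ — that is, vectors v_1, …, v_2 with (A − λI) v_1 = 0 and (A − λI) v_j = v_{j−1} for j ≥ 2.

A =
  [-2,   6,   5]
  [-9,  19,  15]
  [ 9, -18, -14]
A Jordan chain for λ = 1 of length 2:
v_1 = (-3, -9, 9)ᵀ
v_2 = (1, 0, 0)ᵀ

Let N = A − (1)·I. We want v_2 with N^2 v_2 = 0 but N^1 v_2 ≠ 0; then v_{j-1} := N · v_j for j = 2, …, 2.

Pick v_2 = (1, 0, 0)ᵀ.
Then v_1 = N · v_2 = (-3, -9, 9)ᵀ.

Sanity check: (A − (1)·I) v_1 = (0, 0, 0)ᵀ = 0. ✓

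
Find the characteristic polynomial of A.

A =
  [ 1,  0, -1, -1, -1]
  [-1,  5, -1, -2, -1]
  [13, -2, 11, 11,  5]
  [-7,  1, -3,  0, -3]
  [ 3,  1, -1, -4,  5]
x^5 - 22*x^4 + 192*x^3 - 832*x^2 + 1792*x - 1536

Expanding det(x·I − A) (e.g. by cofactor expansion or by noting that A is similar to its Jordan form J, which has the same characteristic polynomial as A) gives
  χ_A(x) = x^5 - 22*x^4 + 192*x^3 - 832*x^2 + 1792*x - 1536
which factors as (x - 6)*(x - 4)^4. The eigenvalues (with algebraic multiplicities) are λ = 4 with multiplicity 4, λ = 6 with multiplicity 1.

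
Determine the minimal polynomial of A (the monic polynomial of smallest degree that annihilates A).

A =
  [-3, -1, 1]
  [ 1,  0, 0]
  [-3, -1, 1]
x^3 + 2*x^2 + x

The characteristic polynomial is χ_A(x) = x*(x + 1)^2, so the eigenvalues are known. The minimal polynomial is
  m_A(x) = Π_λ (x − λ)^{k_λ}
where k_λ is the size of the *largest* Jordan block for λ (equivalently, the smallest k with (A − λI)^k v = 0 for every generalised eigenvector v of λ).

  λ = -1: largest Jordan block has size 2, contributing (x + 1)^2
  λ = 0: largest Jordan block has size 1, contributing (x − 0)

So m_A(x) = x*(x + 1)^2 = x^3 + 2*x^2 + x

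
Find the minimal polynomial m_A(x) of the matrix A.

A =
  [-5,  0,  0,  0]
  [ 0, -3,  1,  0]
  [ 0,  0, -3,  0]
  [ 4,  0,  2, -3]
x^3 + 11*x^2 + 39*x + 45

The characteristic polynomial is χ_A(x) = (x + 3)^3*(x + 5), so the eigenvalues are known. The minimal polynomial is
  m_A(x) = Π_λ (x − λ)^{k_λ}
where k_λ is the size of the *largest* Jordan block for λ (equivalently, the smallest k with (A − λI)^k v = 0 for every generalised eigenvector v of λ).

  λ = -5: largest Jordan block has size 1, contributing (x + 5)
  λ = -3: largest Jordan block has size 2, contributing (x + 3)^2

So m_A(x) = (x + 3)^2*(x + 5) = x^3 + 11*x^2 + 39*x + 45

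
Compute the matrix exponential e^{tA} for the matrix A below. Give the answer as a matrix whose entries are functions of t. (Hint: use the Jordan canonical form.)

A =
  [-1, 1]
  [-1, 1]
e^{tA} =
  [1 - t, t]
  [-t, t + 1]

Strategy: write A = P · J · P⁻¹ where J is a Jordan canonical form, so e^{tA} = P · e^{tJ} · P⁻¹, and e^{tJ} can be computed block-by-block.

A has Jordan form
J =
  [0, 1]
  [0, 0]
(up to reordering of blocks).

Per-block formulas:
  For a 2×2 Jordan block J_2(0): exp(t · J_2(0)) = e^(0t)·(I + t·N), where N is the 2×2 nilpotent shift.

After assembling e^{tJ} and conjugating by P, we get:

e^{tA} =
  [1 - t, t]
  [-t, t + 1]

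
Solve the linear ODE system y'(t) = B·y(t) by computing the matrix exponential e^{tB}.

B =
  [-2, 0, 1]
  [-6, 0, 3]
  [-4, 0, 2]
e^{tB} =
  [1 - 2*t, 0, t]
  [-6*t, 1, 3*t]
  [-4*t, 0, 2*t + 1]

Strategy: write B = P · J · P⁻¹ where J is a Jordan canonical form, so e^{tB} = P · e^{tJ} · P⁻¹, and e^{tJ} can be computed block-by-block.

B has Jordan form
J =
  [0, 1, 0]
  [0, 0, 0]
  [0, 0, 0]
(up to reordering of blocks).

Per-block formulas:
  For a 2×2 Jordan block J_2(0): exp(t · J_2(0)) = e^(0t)·(I + t·N), where N is the 2×2 nilpotent shift.
  For a 1×1 block at λ = 0: exp(t · [0]) = [e^(0t)].

After assembling e^{tJ} and conjugating by P, we get:

e^{tB} =
  [1 - 2*t, 0, t]
  [-6*t, 1, 3*t]
  [-4*t, 0, 2*t + 1]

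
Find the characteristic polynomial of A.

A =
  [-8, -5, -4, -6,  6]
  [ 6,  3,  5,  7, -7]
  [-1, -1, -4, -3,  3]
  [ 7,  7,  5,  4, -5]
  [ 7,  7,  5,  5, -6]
x^5 + 11*x^4 + 46*x^3 + 90*x^2 + 81*x + 27

Expanding det(x·I − A) (e.g. by cofactor expansion or by noting that A is similar to its Jordan form J, which has the same characteristic polynomial as A) gives
  χ_A(x) = x^5 + 11*x^4 + 46*x^3 + 90*x^2 + 81*x + 27
which factors as (x + 1)^2*(x + 3)^3. The eigenvalues (with algebraic multiplicities) are λ = -3 with multiplicity 3, λ = -1 with multiplicity 2.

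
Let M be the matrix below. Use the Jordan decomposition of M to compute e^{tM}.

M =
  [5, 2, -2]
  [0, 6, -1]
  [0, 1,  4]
e^{tM} =
  [exp(5*t), 2*t*exp(5*t), -2*t*exp(5*t)]
  [0, t*exp(5*t) + exp(5*t), -t*exp(5*t)]
  [0, t*exp(5*t), -t*exp(5*t) + exp(5*t)]

Strategy: write M = P · J · P⁻¹ where J is a Jordan canonical form, so e^{tM} = P · e^{tJ} · P⁻¹, and e^{tJ} can be computed block-by-block.

M has Jordan form
J =
  [5, 1, 0]
  [0, 5, 0]
  [0, 0, 5]
(up to reordering of blocks).

Per-block formulas:
  For a 2×2 Jordan block J_2(5): exp(t · J_2(5)) = e^(5t)·(I + t·N), where N is the 2×2 nilpotent shift.
  For a 1×1 block at λ = 5: exp(t · [5]) = [e^(5t)].

After assembling e^{tJ} and conjugating by P, we get:

e^{tM} =
  [exp(5*t), 2*t*exp(5*t), -2*t*exp(5*t)]
  [0, t*exp(5*t) + exp(5*t), -t*exp(5*t)]
  [0, t*exp(5*t), -t*exp(5*t) + exp(5*t)]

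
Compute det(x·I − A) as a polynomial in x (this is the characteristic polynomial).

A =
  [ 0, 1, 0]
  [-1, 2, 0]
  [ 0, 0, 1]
x^3 - 3*x^2 + 3*x - 1

Expanding det(x·I − A) (e.g. by cofactor expansion or by noting that A is similar to its Jordan form J, which has the same characteristic polynomial as A) gives
  χ_A(x) = x^3 - 3*x^2 + 3*x - 1
which factors as (x - 1)^3. The eigenvalues (with algebraic multiplicities) are λ = 1 with multiplicity 3.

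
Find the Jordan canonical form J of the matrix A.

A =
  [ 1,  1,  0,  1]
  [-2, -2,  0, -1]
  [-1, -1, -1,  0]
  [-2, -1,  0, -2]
J_2(-1) ⊕ J_2(-1)

The characteristic polynomial is
  det(x·I − A) = x^4 + 4*x^3 + 6*x^2 + 4*x + 1 = (x + 1)^4

Eigenvalues and multiplicities (the geometric multiplicity of λ is n − rank(A − λI), which equals the number of Jordan blocks for λ):
  λ = -1: algebraic multiplicity = 4, geometric multiplicity = 2

Determining the block sizes for each eigenvalue:
  λ = -1: with am = 4 and gm = 2, the partition is not yet determined (e.g. several partitions of 4 into 2 parts exist). Let N = A − (-1)·I. Computing rank(N^1) = 2, rank(N^2) = 0; the number of blocks of size ≥ j is rank(N^{j−1}) − rank(N^j), giving [2, 2]. So we have 2 block(s) of size 2 → block sizes [2, 2]

Assembling the blocks gives a Jordan form
J =
  [-1,  1,  0,  0]
  [ 0, -1,  0,  0]
  [ 0,  0, -1,  1]
  [ 0,  0,  0, -1]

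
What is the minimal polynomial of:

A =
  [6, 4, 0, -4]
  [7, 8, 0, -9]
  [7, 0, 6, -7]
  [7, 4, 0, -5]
x^3 - 9*x^2 + 14*x + 24

The characteristic polynomial is χ_A(x) = (x - 6)^2*(x - 4)*(x + 1), so the eigenvalues are known. The minimal polynomial is
  m_A(x) = Π_λ (x − λ)^{k_λ}
where k_λ is the size of the *largest* Jordan block for λ (equivalently, the smallest k with (A − λI)^k v = 0 for every generalised eigenvector v of λ).

  λ = -1: largest Jordan block has size 1, contributing (x + 1)
  λ = 4: largest Jordan block has size 1, contributing (x − 4)
  λ = 6: largest Jordan block has size 1, contributing (x − 6)

So m_A(x) = (x - 6)*(x - 4)*(x + 1) = x^3 - 9*x^2 + 14*x + 24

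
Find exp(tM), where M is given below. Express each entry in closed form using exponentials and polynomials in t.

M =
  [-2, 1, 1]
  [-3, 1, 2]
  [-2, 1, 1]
e^{tM} =
  [-t^2/2 - 2*t + 1, t, t^2/2 + t]
  [-t^2/2 - 3*t, t + 1, t^2/2 + 2*t]
  [-t^2/2 - 2*t, t, t^2/2 + t + 1]

Strategy: write M = P · J · P⁻¹ where J is a Jordan canonical form, so e^{tM} = P · e^{tJ} · P⁻¹, and e^{tJ} can be computed block-by-block.

M has Jordan form
J =
  [0, 1, 0]
  [0, 0, 1]
  [0, 0, 0]
(up to reordering of blocks).

Per-block formulas:
  For a 3×3 Jordan block J_3(0): exp(t · J_3(0)) = e^(0t)·(I + t·N + (t^2/2)·N^2), where N is the 3×3 nilpotent shift.

After assembling e^{tJ} and conjugating by P, we get:

e^{tM} =
  [-t^2/2 - 2*t + 1, t, t^2/2 + t]
  [-t^2/2 - 3*t, t + 1, t^2/2 + 2*t]
  [-t^2/2 - 2*t, t, t^2/2 + t + 1]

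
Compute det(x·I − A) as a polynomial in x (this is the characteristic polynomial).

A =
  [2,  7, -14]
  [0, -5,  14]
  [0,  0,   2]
x^3 + x^2 - 16*x + 20

Expanding det(x·I − A) (e.g. by cofactor expansion or by noting that A is similar to its Jordan form J, which has the same characteristic polynomial as A) gives
  χ_A(x) = x^3 + x^2 - 16*x + 20
which factors as (x - 2)^2*(x + 5). The eigenvalues (with algebraic multiplicities) are λ = -5 with multiplicity 1, λ = 2 with multiplicity 2.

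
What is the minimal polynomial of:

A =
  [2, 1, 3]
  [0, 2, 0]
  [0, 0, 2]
x^2 - 4*x + 4

The characteristic polynomial is χ_A(x) = (x - 2)^3, so the eigenvalues are known. The minimal polynomial is
  m_A(x) = Π_λ (x − λ)^{k_λ}
where k_λ is the size of the *largest* Jordan block for λ (equivalently, the smallest k with (A − λI)^k v = 0 for every generalised eigenvector v of λ).

  λ = 2: largest Jordan block has size 2, contributing (x − 2)^2

So m_A(x) = (x - 2)^2 = x^2 - 4*x + 4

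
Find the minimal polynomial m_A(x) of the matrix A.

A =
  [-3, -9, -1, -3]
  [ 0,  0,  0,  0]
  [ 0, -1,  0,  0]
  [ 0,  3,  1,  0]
x^4 + 3*x^3

The characteristic polynomial is χ_A(x) = x^3*(x + 3), so the eigenvalues are known. The minimal polynomial is
  m_A(x) = Π_λ (x − λ)^{k_λ}
where k_λ is the size of the *largest* Jordan block for λ (equivalently, the smallest k with (A − λI)^k v = 0 for every generalised eigenvector v of λ).

  λ = -3: largest Jordan block has size 1, contributing (x + 3)
  λ = 0: largest Jordan block has size 3, contributing (x − 0)^3

So m_A(x) = x^3*(x + 3) = x^4 + 3*x^3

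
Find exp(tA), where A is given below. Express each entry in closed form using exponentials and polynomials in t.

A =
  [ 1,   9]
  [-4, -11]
e^{tA} =
  [6*t*exp(-5*t) + exp(-5*t), 9*t*exp(-5*t)]
  [-4*t*exp(-5*t), -6*t*exp(-5*t) + exp(-5*t)]

Strategy: write A = P · J · P⁻¹ where J is a Jordan canonical form, so e^{tA} = P · e^{tJ} · P⁻¹, and e^{tJ} can be computed block-by-block.

A has Jordan form
J =
  [-5,  1]
  [ 0, -5]
(up to reordering of blocks).

Per-block formulas:
  For a 2×2 Jordan block J_2(-5): exp(t · J_2(-5)) = e^(-5t)·(I + t·N), where N is the 2×2 nilpotent shift.

After assembling e^{tJ} and conjugating by P, we get:

e^{tA} =
  [6*t*exp(-5*t) + exp(-5*t), 9*t*exp(-5*t)]
  [-4*t*exp(-5*t), -6*t*exp(-5*t) + exp(-5*t)]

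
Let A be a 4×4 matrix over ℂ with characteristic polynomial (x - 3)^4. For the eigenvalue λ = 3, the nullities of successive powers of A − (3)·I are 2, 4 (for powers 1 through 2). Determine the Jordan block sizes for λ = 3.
Block sizes for λ = 3: [2, 2]

From the dimensions of kernels of powers, the number of Jordan blocks of size at least j is d_j − d_{j−1} where d_j = dim ker(N^j) (with d_0 = 0). Computing the differences gives [2, 2].
The number of blocks of size exactly k is (#blocks of size ≥ k) − (#blocks of size ≥ k + 1), so the partition is: 2 block(s) of size 2.
In nonincreasing order the block sizes are [2, 2].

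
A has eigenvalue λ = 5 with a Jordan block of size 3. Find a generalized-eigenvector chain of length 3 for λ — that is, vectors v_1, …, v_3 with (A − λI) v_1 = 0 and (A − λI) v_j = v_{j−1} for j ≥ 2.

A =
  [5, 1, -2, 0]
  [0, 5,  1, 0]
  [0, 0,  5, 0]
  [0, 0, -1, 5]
A Jordan chain for λ = 5 of length 3:
v_1 = (1, 0, 0, 0)ᵀ
v_2 = (-2, 1, 0, -1)ᵀ
v_3 = (0, 0, 1, 0)ᵀ

Let N = A − (5)·I. We want v_3 with N^3 v_3 = 0 but N^2 v_3 ≠ 0; then v_{j-1} := N · v_j for j = 3, …, 2.

Pick v_3 = (0, 0, 1, 0)ᵀ.
Then v_2 = N · v_3 = (-2, 1, 0, -1)ᵀ.
Then v_1 = N · v_2 = (1, 0, 0, 0)ᵀ.

Sanity check: (A − (5)·I) v_1 = (0, 0, 0, 0)ᵀ = 0. ✓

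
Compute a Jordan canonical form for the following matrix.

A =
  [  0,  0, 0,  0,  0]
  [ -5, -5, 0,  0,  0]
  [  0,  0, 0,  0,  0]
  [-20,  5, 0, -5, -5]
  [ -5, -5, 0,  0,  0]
J_1(-5) ⊕ J_1(-5) ⊕ J_1(0) ⊕ J_1(0) ⊕ J_1(0)

The characteristic polynomial is
  det(x·I − A) = x^5 + 10*x^4 + 25*x^3 = x^3*(x + 5)^2

Eigenvalues and multiplicities (the geometric multiplicity of λ is n − rank(A − λI), which equals the number of Jordan blocks for λ):
  λ = -5: algebraic multiplicity = 2, geometric multiplicity = 2
  λ = 0: algebraic multiplicity = 3, geometric multiplicity = 3

Determining the block sizes for each eigenvalue:
  λ = -5: gm = am = 2, so every block has size 1 → block sizes [1, 1]
  λ = 0: gm = am = 3, so every block has size 1 → block sizes [1, 1, 1]

Assembling the blocks gives a Jordan form
J =
  [-5,  0, 0, 0, 0]
  [ 0, -5, 0, 0, 0]
  [ 0,  0, 0, 0, 0]
  [ 0,  0, 0, 0, 0]
  [ 0,  0, 0, 0, 0]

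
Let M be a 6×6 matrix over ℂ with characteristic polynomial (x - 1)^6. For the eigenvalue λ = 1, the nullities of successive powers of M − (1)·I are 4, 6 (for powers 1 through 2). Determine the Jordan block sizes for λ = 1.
Block sizes for λ = 1: [2, 2, 1, 1]

From the dimensions of kernels of powers, the number of Jordan blocks of size at least j is d_j − d_{j−1} where d_j = dim ker(N^j) (with d_0 = 0). Computing the differences gives [4, 2].
The number of blocks of size exactly k is (#blocks of size ≥ k) − (#blocks of size ≥ k + 1), so the partition is: 2 block(s) of size 1, 2 block(s) of size 2.
In nonincreasing order the block sizes are [2, 2, 1, 1].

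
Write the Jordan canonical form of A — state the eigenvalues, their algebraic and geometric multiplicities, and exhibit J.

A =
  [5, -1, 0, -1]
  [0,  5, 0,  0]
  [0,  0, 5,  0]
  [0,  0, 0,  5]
J_2(5) ⊕ J_1(5) ⊕ J_1(5)

The characteristic polynomial is
  det(x·I − A) = x^4 - 20*x^3 + 150*x^2 - 500*x + 625 = (x - 5)^4

Eigenvalues and multiplicities (the geometric multiplicity of λ is n − rank(A − λI), which equals the number of Jordan blocks for λ):
  λ = 5: algebraic multiplicity = 4, geometric multiplicity = 3

Determining the block sizes for each eigenvalue:
  λ = 5: 3 blocks summing to 4 forces exactly one block of size 2 and the rest size 1 → block sizes [2, 1, 1]

Assembling the blocks gives a Jordan form
J =
  [5, 1, 0, 0]
  [0, 5, 0, 0]
  [0, 0, 5, 0]
  [0, 0, 0, 5]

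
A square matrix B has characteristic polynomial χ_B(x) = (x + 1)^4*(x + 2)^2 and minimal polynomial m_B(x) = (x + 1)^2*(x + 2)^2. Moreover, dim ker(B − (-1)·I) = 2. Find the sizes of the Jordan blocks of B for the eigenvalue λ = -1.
Block sizes for λ = -1: [2, 2]

Step 1 — from the characteristic polynomial, algebraic multiplicity of λ = -1 is 4. From dim ker(B − (-1)·I) = 2, there are exactly 2 Jordan blocks for λ = -1.
Step 2 — from the minimal polynomial, the factor (x + 1)^2 tells us the largest block for λ = -1 has size 2.
Step 3 — with total size 4, 2 blocks, and largest block 2, the block sizes (in nonincreasing order) are [2, 2].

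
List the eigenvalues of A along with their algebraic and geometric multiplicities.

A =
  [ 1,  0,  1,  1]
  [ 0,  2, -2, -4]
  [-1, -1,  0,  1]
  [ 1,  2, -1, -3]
λ = 0: alg = 4, geom = 2

Step 1 — factor the characteristic polynomial to read off the algebraic multiplicities:
  χ_A(x) = x^4

Step 2 — compute geometric multiplicities via the rank-nullity identity g(λ) = n − rank(A − λI):
  rank(A − (0)·I) = 2, so dim ker(A − (0)·I) = n − 2 = 2

Summary:
  λ = 0: algebraic multiplicity = 4, geometric multiplicity = 2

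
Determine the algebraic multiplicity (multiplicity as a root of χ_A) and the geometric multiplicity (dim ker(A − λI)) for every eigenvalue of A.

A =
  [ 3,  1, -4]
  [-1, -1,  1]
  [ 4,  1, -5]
λ = -1: alg = 3, geom = 1

Step 1 — factor the characteristic polynomial to read off the algebraic multiplicities:
  χ_A(x) = (x + 1)^3

Step 2 — compute geometric multiplicities via the rank-nullity identity g(λ) = n − rank(A − λI):
  rank(A − (-1)·I) = 2, so dim ker(A − (-1)·I) = n − 2 = 1

Summary:
  λ = -1: algebraic multiplicity = 3, geometric multiplicity = 1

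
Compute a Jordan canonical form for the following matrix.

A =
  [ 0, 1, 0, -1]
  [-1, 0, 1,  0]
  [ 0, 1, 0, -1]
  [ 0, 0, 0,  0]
J_3(0) ⊕ J_1(0)

The characteristic polynomial is
  det(x·I − A) = x^4

Eigenvalues and multiplicities (the geometric multiplicity of λ is n − rank(A − λI), which equals the number of Jordan blocks for λ):
  λ = 0: algebraic multiplicity = 4, geometric multiplicity = 2

Determining the block sizes for each eigenvalue:
  λ = 0: with am = 4 and gm = 2, the partition is not yet determined (e.g. several partitions of 4 into 2 parts exist). Let N = A − (0)·I. Computing rank(N^1) = 2, rank(N^2) = 1, rank(N^3) = 0; the number of blocks of size ≥ j is rank(N^{j−1}) − rank(N^j), giving [2, 1, 1]. So we have 1 block(s) of size 3, 1 block(s) of size 1 → block sizes [3, 1]

Assembling the blocks gives a Jordan form
J =
  [0, 1, 0, 0]
  [0, 0, 1, 0]
  [0, 0, 0, 0]
  [0, 0, 0, 0]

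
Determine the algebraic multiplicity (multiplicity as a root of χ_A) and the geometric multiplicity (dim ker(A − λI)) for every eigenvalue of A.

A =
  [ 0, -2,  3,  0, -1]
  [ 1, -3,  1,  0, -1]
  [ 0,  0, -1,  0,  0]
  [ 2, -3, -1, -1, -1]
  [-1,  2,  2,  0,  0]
λ = -1: alg = 5, geom = 2

Step 1 — factor the characteristic polynomial to read off the algebraic multiplicities:
  χ_A(x) = (x + 1)^5

Step 2 — compute geometric multiplicities via the rank-nullity identity g(λ) = n − rank(A − λI):
  rank(A − (-1)·I) = 3, so dim ker(A − (-1)·I) = n − 3 = 2

Summary:
  λ = -1: algebraic multiplicity = 5, geometric multiplicity = 2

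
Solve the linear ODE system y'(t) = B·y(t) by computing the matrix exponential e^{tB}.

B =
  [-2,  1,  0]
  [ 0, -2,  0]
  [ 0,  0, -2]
e^{tB} =
  [exp(-2*t), t*exp(-2*t), 0]
  [0, exp(-2*t), 0]
  [0, 0, exp(-2*t)]

Strategy: write B = P · J · P⁻¹ where J is a Jordan canonical form, so e^{tB} = P · e^{tJ} · P⁻¹, and e^{tJ} can be computed block-by-block.

B has Jordan form
J =
  [-2,  1,  0]
  [ 0, -2,  0]
  [ 0,  0, -2]
(up to reordering of blocks).

Per-block formulas:
  For a 1×1 block at λ = -2: exp(t · [-2]) = [e^(-2t)].
  For a 2×2 Jordan block J_2(-2): exp(t · J_2(-2)) = e^(-2t)·(I + t·N), where N is the 2×2 nilpotent shift.

After assembling e^{tJ} and conjugating by P, we get:

e^{tB} =
  [exp(-2*t), t*exp(-2*t), 0]
  [0, exp(-2*t), 0]
  [0, 0, exp(-2*t)]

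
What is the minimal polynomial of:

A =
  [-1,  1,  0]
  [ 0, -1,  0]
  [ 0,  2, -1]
x^2 + 2*x + 1

The characteristic polynomial is χ_A(x) = (x + 1)^3, so the eigenvalues are known. The minimal polynomial is
  m_A(x) = Π_λ (x − λ)^{k_λ}
where k_λ is the size of the *largest* Jordan block for λ (equivalently, the smallest k with (A − λI)^k v = 0 for every generalised eigenvector v of λ).

  λ = -1: largest Jordan block has size 2, contributing (x + 1)^2

So m_A(x) = (x + 1)^2 = x^2 + 2*x + 1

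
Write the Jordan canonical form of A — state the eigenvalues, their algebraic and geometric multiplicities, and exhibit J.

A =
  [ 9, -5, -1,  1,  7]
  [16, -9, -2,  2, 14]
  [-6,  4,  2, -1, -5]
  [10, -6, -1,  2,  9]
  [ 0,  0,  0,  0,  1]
J_2(1) ⊕ J_2(1) ⊕ J_1(1)

The characteristic polynomial is
  det(x·I − A) = x^5 - 5*x^4 + 10*x^3 - 10*x^2 + 5*x - 1 = (x - 1)^5

Eigenvalues and multiplicities (the geometric multiplicity of λ is n − rank(A − λI), which equals the number of Jordan blocks for λ):
  λ = 1: algebraic multiplicity = 5, geometric multiplicity = 3

Determining the block sizes for each eigenvalue:
  λ = 1: with am = 5 and gm = 3, the partition is not yet determined (e.g. several partitions of 5 into 3 parts exist). Let N = A − (1)·I. Computing rank(N^1) = 2, rank(N^2) = 0; the number of blocks of size ≥ j is rank(N^{j−1}) − rank(N^j), giving [3, 2]. So we have 2 block(s) of size 2, 1 block(s) of size 1 → block sizes [2, 2, 1]

Assembling the blocks gives a Jordan form
J =
  [1, 1, 0, 0, 0]
  [0, 1, 0, 0, 0]
  [0, 0, 1, 1, 0]
  [0, 0, 0, 1, 0]
  [0, 0, 0, 0, 1]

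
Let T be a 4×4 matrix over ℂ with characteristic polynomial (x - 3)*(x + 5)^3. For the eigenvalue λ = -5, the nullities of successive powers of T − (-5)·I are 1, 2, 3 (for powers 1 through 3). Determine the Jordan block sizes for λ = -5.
Block sizes for λ = -5: [3]

From the dimensions of kernels of powers, the number of Jordan blocks of size at least j is d_j − d_{j−1} where d_j = dim ker(N^j) (with d_0 = 0). Computing the differences gives [1, 1, 1].
The number of blocks of size exactly k is (#blocks of size ≥ k) − (#blocks of size ≥ k + 1), so the partition is: 1 block(s) of size 3.
In nonincreasing order the block sizes are [3].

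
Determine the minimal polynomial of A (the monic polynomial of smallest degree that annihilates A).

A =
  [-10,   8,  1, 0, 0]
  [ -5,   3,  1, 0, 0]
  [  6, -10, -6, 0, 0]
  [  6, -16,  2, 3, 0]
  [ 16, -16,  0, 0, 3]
x^4 + 10*x^3 + 17*x^2 - 88*x - 240

The characteristic polynomial is χ_A(x) = (x - 3)^2*(x + 4)^2*(x + 5), so the eigenvalues are known. The minimal polynomial is
  m_A(x) = Π_λ (x − λ)^{k_λ}
where k_λ is the size of the *largest* Jordan block for λ (equivalently, the smallest k with (A − λI)^k v = 0 for every generalised eigenvector v of λ).

  λ = -5: largest Jordan block has size 1, contributing (x + 5)
  λ = -4: largest Jordan block has size 2, contributing (x + 4)^2
  λ = 3: largest Jordan block has size 1, contributing (x − 3)

So m_A(x) = (x - 3)*(x + 4)^2*(x + 5) = x^4 + 10*x^3 + 17*x^2 - 88*x - 240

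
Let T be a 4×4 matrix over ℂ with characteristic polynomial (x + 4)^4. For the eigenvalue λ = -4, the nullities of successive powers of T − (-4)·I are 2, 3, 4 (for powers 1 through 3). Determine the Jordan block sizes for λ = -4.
Block sizes for λ = -4: [3, 1]

From the dimensions of kernels of powers, the number of Jordan blocks of size at least j is d_j − d_{j−1} where d_j = dim ker(N^j) (with d_0 = 0). Computing the differences gives [2, 1, 1].
The number of blocks of size exactly k is (#blocks of size ≥ k) − (#blocks of size ≥ k + 1), so the partition is: 1 block(s) of size 1, 1 block(s) of size 3.
In nonincreasing order the block sizes are [3, 1].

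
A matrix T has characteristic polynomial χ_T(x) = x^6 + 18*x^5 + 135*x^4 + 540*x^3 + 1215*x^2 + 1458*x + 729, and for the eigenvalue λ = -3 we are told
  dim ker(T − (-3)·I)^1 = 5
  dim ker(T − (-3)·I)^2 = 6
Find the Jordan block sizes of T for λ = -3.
Block sizes for λ = -3: [2, 1, 1, 1, 1]

From the dimensions of kernels of powers, the number of Jordan blocks of size at least j is d_j − d_{j−1} where d_j = dim ker(N^j) (with d_0 = 0). Computing the differences gives [5, 1].
The number of blocks of size exactly k is (#blocks of size ≥ k) − (#blocks of size ≥ k + 1), so the partition is: 4 block(s) of size 1, 1 block(s) of size 2.
In nonincreasing order the block sizes are [2, 1, 1, 1, 1].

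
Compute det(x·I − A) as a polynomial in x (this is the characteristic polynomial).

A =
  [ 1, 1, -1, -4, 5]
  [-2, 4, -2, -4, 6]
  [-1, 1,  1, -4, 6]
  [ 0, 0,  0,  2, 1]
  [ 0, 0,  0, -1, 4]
x^5 - 12*x^4 + 57*x^3 - 134*x^2 + 156*x - 72

Expanding det(x·I − A) (e.g. by cofactor expansion or by noting that A is similar to its Jordan form J, which has the same characteristic polynomial as A) gives
  χ_A(x) = x^5 - 12*x^4 + 57*x^3 - 134*x^2 + 156*x - 72
which factors as (x - 3)^2*(x - 2)^3. The eigenvalues (with algebraic multiplicities) are λ = 2 with multiplicity 3, λ = 3 with multiplicity 2.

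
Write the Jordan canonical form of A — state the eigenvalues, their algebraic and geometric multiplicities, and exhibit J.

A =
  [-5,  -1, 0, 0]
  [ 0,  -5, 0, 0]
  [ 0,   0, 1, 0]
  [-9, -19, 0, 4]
J_2(-5) ⊕ J_1(1) ⊕ J_1(4)

The characteristic polynomial is
  det(x·I − A) = x^4 + 5*x^3 - 21*x^2 - 85*x + 100 = (x - 4)*(x - 1)*(x + 5)^2

Eigenvalues and multiplicities (the geometric multiplicity of λ is n − rank(A − λI), which equals the number of Jordan blocks for λ):
  λ = -5: algebraic multiplicity = 2, geometric multiplicity = 1
  λ = 1: algebraic multiplicity = 1, geometric multiplicity = 1
  λ = 4: algebraic multiplicity = 1, geometric multiplicity = 1

Determining the block sizes for each eigenvalue:
  λ = -5: one block (gm = 1), so the single block has size am = 2 → block sizes [2]
  λ = 1: one block (gm = 1), so the single block has size am = 1 → block sizes [1]
  λ = 4: one block (gm = 1), so the single block has size am = 1 → block sizes [1]

Assembling the blocks gives a Jordan form
J =
  [-5,  1, 0, 0]
  [ 0, -5, 0, 0]
  [ 0,  0, 1, 0]
  [ 0,  0, 0, 4]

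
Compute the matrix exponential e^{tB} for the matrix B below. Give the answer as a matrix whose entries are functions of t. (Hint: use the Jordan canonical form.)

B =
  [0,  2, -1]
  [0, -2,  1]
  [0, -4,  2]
e^{tB} =
  [1, 2*t, -t]
  [0, 1 - 2*t, t]
  [0, -4*t, 2*t + 1]

Strategy: write B = P · J · P⁻¹ where J is a Jordan canonical form, so e^{tB} = P · e^{tJ} · P⁻¹, and e^{tJ} can be computed block-by-block.

B has Jordan form
J =
  [0, 1, 0]
  [0, 0, 0]
  [0, 0, 0]
(up to reordering of blocks).

Per-block formulas:
  For a 2×2 Jordan block J_2(0): exp(t · J_2(0)) = e^(0t)·(I + t·N), where N is the 2×2 nilpotent shift.
  For a 1×1 block at λ = 0: exp(t · [0]) = [e^(0t)].

After assembling e^{tJ} and conjugating by P, we get:

e^{tB} =
  [1, 2*t, -t]
  [0, 1 - 2*t, t]
  [0, -4*t, 2*t + 1]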